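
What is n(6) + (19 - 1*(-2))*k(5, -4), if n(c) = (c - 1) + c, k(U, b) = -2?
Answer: -31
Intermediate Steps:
n(c) = -1 + 2*c (n(c) = (-1 + c) + c = -1 + 2*c)
n(6) + (19 - 1*(-2))*k(5, -4) = (-1 + 2*6) + (19 - 1*(-2))*(-2) = (-1 + 12) + (19 + 2)*(-2) = 11 + 21*(-2) = 11 - 42 = -31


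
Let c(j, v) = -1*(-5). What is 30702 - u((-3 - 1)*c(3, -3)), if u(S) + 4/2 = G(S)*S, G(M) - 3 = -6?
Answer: 30644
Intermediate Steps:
G(M) = -3 (G(M) = 3 - 6 = -3)
c(j, v) = 5
u(S) = -2 - 3*S
30702 - u((-3 - 1)*c(3, -3)) = 30702 - (-2 - 3*(-3 - 1)*5) = 30702 - (-2 - (-12)*5) = 30702 - (-2 - 3*(-20)) = 30702 - (-2 + 60) = 30702 - 1*58 = 30702 - 58 = 30644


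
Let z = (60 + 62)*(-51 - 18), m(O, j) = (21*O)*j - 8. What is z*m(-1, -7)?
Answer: -1170102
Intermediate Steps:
m(O, j) = -8 + 21*O*j (m(O, j) = 21*O*j - 8 = -8 + 21*O*j)
z = -8418 (z = 122*(-69) = -8418)
z*m(-1, -7) = -8418*(-8 + 21*(-1)*(-7)) = -8418*(-8 + 147) = -8418*139 = -1170102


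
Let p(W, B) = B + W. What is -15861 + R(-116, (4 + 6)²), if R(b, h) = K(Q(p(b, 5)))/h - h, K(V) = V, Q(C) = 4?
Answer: -399024/25 ≈ -15961.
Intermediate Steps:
R(b, h) = -h + 4/h (R(b, h) = 4/h - h = -h + 4/h)
-15861 + R(-116, (4 + 6)²) = -15861 + (-(4 + 6)² + 4/((4 + 6)²)) = -15861 + (-1*10² + 4/(10²)) = -15861 + (-1*100 + 4/100) = -15861 + (-100 + 4*(1/100)) = -15861 + (-100 + 1/25) = -15861 - 2499/25 = -399024/25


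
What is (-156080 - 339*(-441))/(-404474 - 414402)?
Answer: 6581/818876 ≈ 0.0080366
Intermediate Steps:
(-156080 - 339*(-441))/(-404474 - 414402) = (-156080 + 149499)/(-818876) = -6581*(-1/818876) = 6581/818876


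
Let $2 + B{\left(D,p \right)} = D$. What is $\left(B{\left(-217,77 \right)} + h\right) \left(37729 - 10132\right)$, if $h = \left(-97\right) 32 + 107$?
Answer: $-88751952$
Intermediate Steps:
$h = -2997$ ($h = -3104 + 107 = -2997$)
$B{\left(D,p \right)} = -2 + D$
$\left(B{\left(-217,77 \right)} + h\right) \left(37729 - 10132\right) = \left(\left(-2 - 217\right) - 2997\right) \left(37729 - 10132\right) = \left(-219 - 2997\right) 27597 = \left(-3216\right) 27597 = -88751952$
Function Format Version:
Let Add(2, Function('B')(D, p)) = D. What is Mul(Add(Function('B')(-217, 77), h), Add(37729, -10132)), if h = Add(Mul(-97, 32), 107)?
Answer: -88751952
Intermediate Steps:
h = -2997 (h = Add(-3104, 107) = -2997)
Function('B')(D, p) = Add(-2, D)
Mul(Add(Function('B')(-217, 77), h), Add(37729, -10132)) = Mul(Add(Add(-2, -217), -2997), Add(37729, -10132)) = Mul(Add(-219, -2997), 27597) = Mul(-3216, 27597) = -88751952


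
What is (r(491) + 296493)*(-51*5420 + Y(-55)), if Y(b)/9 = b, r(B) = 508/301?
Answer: -24713251760415/301 ≈ -8.2104e+10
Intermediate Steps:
r(B) = 508/301 (r(B) = 508*(1/301) = 508/301)
Y(b) = 9*b
(r(491) + 296493)*(-51*5420 + Y(-55)) = (508/301 + 296493)*(-51*5420 + 9*(-55)) = 89244901*(-276420 - 495)/301 = (89244901/301)*(-276915) = -24713251760415/301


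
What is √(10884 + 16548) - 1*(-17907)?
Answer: 17907 + 6*√762 ≈ 18073.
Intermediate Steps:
√(10884 + 16548) - 1*(-17907) = √27432 + 17907 = 6*√762 + 17907 = 17907 + 6*√762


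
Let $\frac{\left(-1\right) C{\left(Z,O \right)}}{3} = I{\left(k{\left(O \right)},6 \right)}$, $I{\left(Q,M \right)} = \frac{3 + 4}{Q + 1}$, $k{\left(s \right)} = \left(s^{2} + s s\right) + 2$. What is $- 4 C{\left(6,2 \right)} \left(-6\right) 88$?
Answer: $-4032$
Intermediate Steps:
$k{\left(s \right)} = 2 + 2 s^{2}$ ($k{\left(s \right)} = \left(s^{2} + s^{2}\right) + 2 = 2 s^{2} + 2 = 2 + 2 s^{2}$)
$I{\left(Q,M \right)} = \frac{7}{1 + Q}$
$C{\left(Z,O \right)} = - \frac{21}{3 + 2 O^{2}}$ ($C{\left(Z,O \right)} = - 3 \frac{7}{1 + \left(2 + 2 O^{2}\right)} = - 3 \frac{7}{3 + 2 O^{2}} = - \frac{21}{3 + 2 O^{2}}$)
$- 4 C{\left(6,2 \right)} \left(-6\right) 88 = - 4 \left(- \frac{21}{3 + 2 \cdot 2^{2}}\right) \left(-6\right) 88 = - 4 \left(- \frac{21}{3 + 2 \cdot 4}\right) \left(-6\right) 88 = - 4 \left(- \frac{21}{3 + 8}\right) \left(-6\right) 88 = - 4 \left(- \frac{21}{11}\right) \left(-6\right) 88 = - 4 \left(\left(-21\right) \frac{1}{11}\right) \left(-6\right) 88 = \left(-4\right) \left(- \frac{21}{11}\right) \left(-6\right) 88 = \frac{84}{11} \left(-6\right) 88 = \left(- \frac{504}{11}\right) 88 = -4032$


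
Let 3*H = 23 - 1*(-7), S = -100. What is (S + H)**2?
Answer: 8100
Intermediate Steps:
H = 10 (H = (23 - 1*(-7))/3 = (23 + 7)/3 = (1/3)*30 = 10)
(S + H)**2 = (-100 + 10)**2 = (-90)**2 = 8100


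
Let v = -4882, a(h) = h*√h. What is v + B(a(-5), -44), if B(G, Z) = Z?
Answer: -4926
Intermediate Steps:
a(h) = h^(3/2)
v + B(a(-5), -44) = -4882 - 44 = -4926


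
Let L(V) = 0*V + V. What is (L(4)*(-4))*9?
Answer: -144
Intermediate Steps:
L(V) = V (L(V) = 0 + V = V)
(L(4)*(-4))*9 = (4*(-4))*9 = -16*9 = -144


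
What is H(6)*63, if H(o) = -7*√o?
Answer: -441*√6 ≈ -1080.2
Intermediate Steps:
H(6)*63 = -7*√6*63 = -441*√6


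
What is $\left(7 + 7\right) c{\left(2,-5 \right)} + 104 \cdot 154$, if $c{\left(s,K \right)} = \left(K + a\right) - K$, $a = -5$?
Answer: $15946$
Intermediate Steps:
$c{\left(s,K \right)} = -5$ ($c{\left(s,K \right)} = \left(K - 5\right) - K = \left(-5 + K\right) - K = -5$)
$\left(7 + 7\right) c{\left(2,-5 \right)} + 104 \cdot 154 = \left(7 + 7\right) \left(-5\right) + 104 \cdot 154 = 14 \left(-5\right) + 16016 = -70 + 16016 = 15946$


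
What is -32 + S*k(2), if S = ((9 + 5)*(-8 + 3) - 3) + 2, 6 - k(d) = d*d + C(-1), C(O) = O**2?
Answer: -103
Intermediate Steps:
k(d) = 5 - d**2 (k(d) = 6 - (d*d + (-1)**2) = 6 - (d**2 + 1) = 6 - (1 + d**2) = 6 + (-1 - d**2) = 5 - d**2)
S = -71 (S = (14*(-5) - 3) + 2 = (-70 - 3) + 2 = -73 + 2 = -71)
-32 + S*k(2) = -32 - 71*(5 - 1*2**2) = -32 - 71*(5 - 1*4) = -32 - 71*(5 - 4) = -32 - 71*1 = -32 - 71 = -103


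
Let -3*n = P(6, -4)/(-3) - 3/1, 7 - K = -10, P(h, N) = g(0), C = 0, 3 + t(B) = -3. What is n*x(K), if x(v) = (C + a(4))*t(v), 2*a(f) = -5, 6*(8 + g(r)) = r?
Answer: 5/3 ≈ 1.6667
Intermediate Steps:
t(B) = -6 (t(B) = -3 - 3 = -6)
g(r) = -8 + r/6
P(h, N) = -8 (P(h, N) = -8 + (⅙)*0 = -8 + 0 = -8)
K = 17 (K = 7 - 1*(-10) = 7 + 10 = 17)
a(f) = -5/2 (a(f) = (½)*(-5) = -5/2)
n = ⅑ (n = -(-8/(-3) - 3/1)/3 = -(-8*(-⅓) - 3*1)/3 = -(8/3 - 3)/3 = -⅓*(-⅓) = ⅑ ≈ 0.11111)
x(v) = 15 (x(v) = (0 - 5/2)*(-6) = -5/2*(-6) = 15)
n*x(K) = (⅑)*15 = 5/3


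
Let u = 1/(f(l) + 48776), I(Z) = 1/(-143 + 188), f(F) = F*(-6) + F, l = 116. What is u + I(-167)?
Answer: 48241/2168820 ≈ 0.022243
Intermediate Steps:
f(F) = -5*F (f(F) = -6*F + F = -5*F)
I(Z) = 1/45
u = 1/48196 (u = 1/(-5*116 + 48776) = 1/(-580 + 48776) = 1/48196 ≈ 2.0749e-5)
u + I(-167) = 1/48196 + 1/45 = 48241/2168820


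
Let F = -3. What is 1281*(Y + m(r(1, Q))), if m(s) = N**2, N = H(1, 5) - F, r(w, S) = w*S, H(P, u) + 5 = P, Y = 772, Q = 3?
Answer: 990213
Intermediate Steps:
H(P, u) = -5 + P
r(w, S) = S*w
N = -1 (N = (-5 + 1) - 1*(-3) = -4 + 3 = -1)
m(s) = 1 (m(s) = (-1)**2 = 1)
1281*(Y + m(r(1, Q))) = 1281*(772 + 1) = 1281*773 = 990213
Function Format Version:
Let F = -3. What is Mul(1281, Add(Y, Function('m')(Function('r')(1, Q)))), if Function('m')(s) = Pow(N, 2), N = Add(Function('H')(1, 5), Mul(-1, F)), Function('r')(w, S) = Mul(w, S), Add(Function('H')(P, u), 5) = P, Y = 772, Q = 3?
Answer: 990213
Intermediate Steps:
Function('H')(P, u) = Add(-5, P)
Function('r')(w, S) = Mul(S, w)
N = -1 (N = Add(Add(-5, 1), Mul(-1, -3)) = Add(-4, 3) = -1)
Function('m')(s) = 1 (Function('m')(s) = Pow(-1, 2) = 1)
Mul(1281, Add(Y, Function('m')(Function('r')(1, Q)))) = Mul(1281, Add(772, 1)) = Mul(1281, 773) = 990213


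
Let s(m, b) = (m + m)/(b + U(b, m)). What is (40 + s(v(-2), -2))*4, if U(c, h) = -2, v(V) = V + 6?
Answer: 152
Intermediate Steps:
v(V) = 6 + V
s(m, b) = 2*m/(-2 + b) (s(m, b) = (m + m)/(b - 2) = (2*m)/(-2 + b) = 2*m/(-2 + b))
(40 + s(v(-2), -2))*4 = (40 + 2*(6 - 2)/(-2 - 2))*4 = (40 + 2*4/(-4))*4 = (40 + 2*4*(-1/4))*4 = (40 - 2)*4 = 38*4 = 152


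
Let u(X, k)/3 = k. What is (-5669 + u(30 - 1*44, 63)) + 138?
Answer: -5342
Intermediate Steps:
u(X, k) = 3*k
(-5669 + u(30 - 1*44, 63)) + 138 = (-5669 + 3*63) + 138 = (-5669 + 189) + 138 = -5480 + 138 = -5342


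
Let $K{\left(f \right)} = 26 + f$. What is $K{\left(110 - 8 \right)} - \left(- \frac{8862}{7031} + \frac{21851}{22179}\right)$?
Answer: $\frac{20003306189}{155940549} \approx 128.28$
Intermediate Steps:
$K{\left(110 - 8 \right)} - \left(- \frac{8862}{7031} + \frac{21851}{22179}\right) = \left(26 + \left(110 - 8\right)\right) - \left(- \frac{8862}{7031} + \frac{21851}{22179}\right) = \left(26 + \left(110 - 8\right)\right) - \left(\left(-8862\right) \frac{1}{7031} + 21851 \cdot \frac{1}{22179}\right) = \left(26 + 102\right) - \left(- \frac{8862}{7031} + \frac{21851}{22179}\right) = 128 - - \frac{42915917}{155940549} = 128 + \frac{42915917}{155940549} = \frac{20003306189}{155940549}$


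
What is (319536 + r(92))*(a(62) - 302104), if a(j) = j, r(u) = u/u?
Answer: -96513594554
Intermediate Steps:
r(u) = 1
(319536 + r(92))*(a(62) - 302104) = (319536 + 1)*(62 - 302104) = 319537*(-302042) = -96513594554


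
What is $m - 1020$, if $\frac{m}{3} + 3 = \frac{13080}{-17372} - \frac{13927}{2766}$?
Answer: $- \frac{4189898915}{4004246} \approx -1046.4$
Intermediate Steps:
$m = - \frac{105567995}{4004246}$ ($m = -9 + 3 \left(\frac{13080}{-17372} - \frac{13927}{2766}\right) = -9 + 3 \left(13080 \left(- \frac{1}{17372}\right) - \frac{13927}{2766}\right) = -9 + 3 \left(- \frac{3270}{4343} - \frac{13927}{2766}\right) = -9 + 3 \left(- \frac{69529781}{12012738}\right) = -9 - \frac{69529781}{4004246} = - \frac{105567995}{4004246} \approx -26.364$)
$m - 1020 = - \frac{105567995}{4004246} - 1020 = - \frac{4189898915}{4004246}$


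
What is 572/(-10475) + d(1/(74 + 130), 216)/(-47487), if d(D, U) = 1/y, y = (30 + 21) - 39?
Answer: -325961243/5969115900 ≈ -0.054608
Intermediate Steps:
y = 12 (y = 51 - 39 = 12)
d(D, U) = 1/12
572/(-10475) + d(1/(74 + 130), 216)/(-47487) = 572/(-10475) + (1/12)/(-47487) = 572*(-1/10475) + (1/12)*(-1/47487) = -572/10475 - 1/569844 = -325961243/5969115900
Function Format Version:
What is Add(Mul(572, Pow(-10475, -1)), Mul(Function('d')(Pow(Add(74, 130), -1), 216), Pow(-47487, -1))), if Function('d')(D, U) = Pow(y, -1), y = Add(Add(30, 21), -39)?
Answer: Rational(-325961243, 5969115900) ≈ -0.054608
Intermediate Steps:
y = 12 (y = Add(51, -39) = 12)
Function('d')(D, U) = Rational(1, 12) (Function('d')(D, U) = Pow(12, -1) = Rational(1, 12))
Add(Mul(572, Pow(-10475, -1)), Mul(Function('d')(Pow(Add(74, 130), -1), 216), Pow(-47487, -1))) = Add(Mul(572, Pow(-10475, -1)), Mul(Rational(1, 12), Pow(-47487, -1))) = Add(Mul(572, Rational(-1, 10475)), Mul(Rational(1, 12), Rational(-1, 47487))) = Add(Rational(-572, 10475), Rational(-1, 569844)) = Rational(-325961243, 5969115900)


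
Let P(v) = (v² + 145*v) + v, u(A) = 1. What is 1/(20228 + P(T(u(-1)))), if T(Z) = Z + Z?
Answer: 1/20524 ≈ 4.8723e-5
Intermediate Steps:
T(Z) = 2*Z
P(v) = v² + 146*v
1/(20228 + P(T(u(-1)))) = 1/(20228 + (2*1)*(146 + 2*1)) = 1/(20228 + 2*(146 + 2)) = 1/(20228 + 2*148) = 1/(20228 + 296) = 1/20524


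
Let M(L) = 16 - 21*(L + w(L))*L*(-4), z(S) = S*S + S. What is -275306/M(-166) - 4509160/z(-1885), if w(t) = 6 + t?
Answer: -536881609291/403588482960 ≈ -1.3303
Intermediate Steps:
z(S) = S + S² (z(S) = S² + S = S + S²)
M(L) = 16 + 84*L*(6 + 2*L) (M(L) = 16 - 21*(L + (6 + L))*L*(-4) = 16 - 21*(6 + 2*L)*L*(-4) = 16 - 21*L*(6 + 2*L)*(-4) = 16 - (-84)*L*(6 + 2*L) = 16 + 84*L*(6 + 2*L))
-275306/M(-166) - 4509160/z(-1885) = -275306/(16 + 168*(-166)² + 504*(-166)) - 4509160*(-1/(1885*(1 - 1885))) = -275306/(16 + 168*27556 - 83664) - 4509160/((-1885*(-1884))) = -275306/(16 + 4629408 - 83664) - 4509160/3551340 = -275306/4545760 - 4509160*1/3551340 = -275306*1/4545760 - 225458/177567 = -137653/2272880 - 225458/177567 = -536881609291/403588482960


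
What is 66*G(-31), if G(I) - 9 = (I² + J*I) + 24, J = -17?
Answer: 100386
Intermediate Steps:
G(I) = 33 + I² - 17*I (G(I) = 9 + ((I² - 17*I) + 24) = 9 + (24 + I² - 17*I) = 33 + I² - 17*I)
66*G(-31) = 66*(33 + (-31)² - 17*(-31)) = 66*(33 + 961 + 527) = 66*1521 = 100386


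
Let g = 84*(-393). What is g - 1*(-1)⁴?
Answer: -33013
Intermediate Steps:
g = -33012
g - 1*(-1)⁴ = -33012 - 1*(-1)⁴ = -33012 - 1*1 = -33012 - 1 = -33013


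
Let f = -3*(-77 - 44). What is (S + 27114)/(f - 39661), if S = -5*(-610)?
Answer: -15082/19649 ≈ -0.76757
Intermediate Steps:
f = 363 (f = -3*(-121) = 363)
S = 3050
(S + 27114)/(f - 39661) = (3050 + 27114)/(363 - 39661) = 30164/(-39298) = 30164*(-1/39298) = -15082/19649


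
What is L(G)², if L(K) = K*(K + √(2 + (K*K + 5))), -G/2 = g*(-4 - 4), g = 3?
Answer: 10632960 + 221184*√2311 ≈ 2.1266e+7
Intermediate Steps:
G = 48 (G = -6*(-4 - 4) = -6*(-8) = -2*(-24) = 48)
L(K) = K*(K + √(7 + K²)) (L(K) = K*(K + √(2 + (K² + 5))) = K*(K + √(2 + (5 + K²))) = K*(K + √(7 + K²)))
L(G)² = (48*(48 + √(7 + 48²)))² = (48*(48 + √(7 + 2304)))² = (48*(48 + √2311))² = (2304 + 48*√2311)²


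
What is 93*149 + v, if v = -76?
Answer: 13781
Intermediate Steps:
93*149 + v = 93*149 - 76 = 13857 - 76 = 13781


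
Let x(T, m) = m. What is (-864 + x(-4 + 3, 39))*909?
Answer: -749925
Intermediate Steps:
(-864 + x(-4 + 3, 39))*909 = (-864 + 39)*909 = -825*909 = -749925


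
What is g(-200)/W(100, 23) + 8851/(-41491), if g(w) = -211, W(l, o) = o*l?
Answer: -29111901/95429300 ≈ -0.30506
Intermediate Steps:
W(l, o) = l*o
g(-200)/W(100, 23) + 8851/(-41491) = -211/(100*23) + 8851/(-41491) = -211/2300 + 8851*(-1/41491) = -211*1/2300 - 8851/41491 = -211/2300 - 8851/41491 = -29111901/95429300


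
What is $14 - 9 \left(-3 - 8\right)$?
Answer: $113$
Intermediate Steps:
$14 - 9 \left(-3 - 8\right) = 14 - -99 = 14 + 99 = 113$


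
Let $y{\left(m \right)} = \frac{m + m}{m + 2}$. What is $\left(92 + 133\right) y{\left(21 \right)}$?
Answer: $\frac{9450}{23} \approx 410.87$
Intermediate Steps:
$y{\left(m \right)} = \frac{2 m}{2 + m}$
$\left(92 + 133\right) y{\left(21 \right)} = \left(92 + 133\right) 2 \cdot 21 \frac{1}{2 + 21} = 225 \cdot 2 \cdot 21 \cdot \frac{1}{23} = 225 \cdot \frac{42}{23} = \frac{9450}{23}$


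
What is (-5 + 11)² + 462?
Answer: 498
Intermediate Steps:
(-5 + 11)² + 462 = 6² + 462 = 36 + 462 = 498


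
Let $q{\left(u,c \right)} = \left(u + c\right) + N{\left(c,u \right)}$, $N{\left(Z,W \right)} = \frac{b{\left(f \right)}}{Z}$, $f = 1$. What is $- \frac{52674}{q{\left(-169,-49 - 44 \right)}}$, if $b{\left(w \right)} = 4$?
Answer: $\frac{2449341}{12185} \approx 201.01$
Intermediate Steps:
$N{\left(Z,W \right)} = \frac{4}{Z}$
$q{\left(u,c \right)} = c + u + \frac{4}{c}$ ($q{\left(u,c \right)} = \left(u + c\right) + \frac{4}{c} = \left(c + u\right) + \frac{4}{c} = c + u + \frac{4}{c}$)
$- \frac{52674}{q{\left(-169,-49 - 44 \right)}} = - \frac{52674}{\left(-49 - 44\right) - 169 + \frac{4}{-49 - 44}} = - \frac{52674}{-93 - 169 + \frac{4}{-93}} = - \frac{52674}{-93 - 169 + 4 \left(- \frac{1}{93}\right)} = - \frac{52674}{-93 - 169 - \frac{4}{93}} = - \frac{52674}{- \frac{24370}{93}} = \left(-52674\right) \left(- \frac{93}{24370}\right) = \frac{2449341}{12185}$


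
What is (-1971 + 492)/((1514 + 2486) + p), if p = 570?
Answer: -1479/4570 ≈ -0.32363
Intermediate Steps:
(-1971 + 492)/((1514 + 2486) + p) = (-1971 + 492)/((1514 + 2486) + 570) = -1479/(4000 + 570) = -1479/4570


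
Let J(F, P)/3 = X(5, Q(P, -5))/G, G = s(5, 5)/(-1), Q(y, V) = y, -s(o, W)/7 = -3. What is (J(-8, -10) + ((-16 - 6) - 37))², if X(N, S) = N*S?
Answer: 131769/49 ≈ 2689.2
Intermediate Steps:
s(o, W) = 21 (s(o, W) = -7*(-3) = 21)
G = -21 (G = 21/(-1) = 21*(-1) = -21)
J(F, P) = -5*P/7 (J(F, P) = 3*((5*P)/(-21)) = 3*((5*P)*(-1/21)) = 3*(-5*P/21) = -5*P/7)
(J(-8, -10) + ((-16 - 6) - 37))² = (-5/7*(-10) + ((-16 - 6) - 37))² = (50/7 + (-22 - 37))² = (50/7 - 59)² = (-363/7)² = 131769/49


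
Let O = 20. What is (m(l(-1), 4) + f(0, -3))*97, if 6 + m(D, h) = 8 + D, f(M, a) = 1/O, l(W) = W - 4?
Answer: -5723/20 ≈ -286.15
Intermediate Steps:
l(W) = -4 + W
f(M, a) = 1/20
m(D, h) = 2 + D (m(D, h) = -6 + (8 + D) = 2 + D)
(m(l(-1), 4) + f(0, -3))*97 = ((2 + (-4 - 1)) + 1/20)*97 = ((2 - 5) + 1/20)*97 = (-3 + 1/20)*97 = -59/20*97 = -5723/20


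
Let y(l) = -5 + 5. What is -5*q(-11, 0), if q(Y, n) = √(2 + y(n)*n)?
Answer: -5*√2 ≈ -7.0711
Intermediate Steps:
y(l) = 0
q(Y, n) = √2 (q(Y, n) = √(2 + 0*n) = √(2 + 0) = √2)
-5*q(-11, 0) = -5*√2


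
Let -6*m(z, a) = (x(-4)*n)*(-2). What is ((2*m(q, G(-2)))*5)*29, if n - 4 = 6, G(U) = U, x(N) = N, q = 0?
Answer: -11600/3 ≈ -3866.7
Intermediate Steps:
n = 10 (n = 4 + 6 = 10)
m(z, a) = -40/3 (m(z, a) = -(-4*10)*(-2)/6 = -(-20)*(-2)/3 = -⅙*80 = -40/3)
((2*m(q, G(-2)))*5)*29 = ((2*(-40/3))*5)*29 = -80/3*5*29 = -400/3*29 = -11600/3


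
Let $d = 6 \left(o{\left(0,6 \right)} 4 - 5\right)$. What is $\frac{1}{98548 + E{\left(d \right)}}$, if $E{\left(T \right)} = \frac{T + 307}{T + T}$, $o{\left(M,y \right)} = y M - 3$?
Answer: $\frac{204}{20103587} \approx 1.0147 \cdot 10^{-5}$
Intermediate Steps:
$o{\left(M,y \right)} = -3 + M y$ ($o{\left(M,y \right)} = M y - 3 = -3 + M y$)
$d = -102$ ($d = 6 \left(\left(-3 + 0 \cdot 6\right) 4 - 5\right) = 6 \left(\left(-3 + 0\right) 4 - 5\right) = 6 \left(\left(-3\right) 4 - 5\right) = 6 \left(-12 - 5\right) = 6 \left(-17\right) = -102$)
$E{\left(T \right)} = \frac{307 + T}{2 T}$
$\frac{1}{98548 + E{\left(d \right)}} = \frac{1}{98548 + \frac{307 - 102}{2 \left(-102\right)}} = \frac{1}{98548 + \frac{1}{2} \left(- \frac{1}{102}\right) 205} = \frac{1}{98548 - \frac{205}{204}} = \frac{1}{\frac{20103587}{204}} = \frac{204}{20103587}$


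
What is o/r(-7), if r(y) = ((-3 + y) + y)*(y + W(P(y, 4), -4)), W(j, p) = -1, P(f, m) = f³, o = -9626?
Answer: -4813/68 ≈ -70.779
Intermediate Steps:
r(y) = (-1 + y)*(-3 + 2*y) (r(y) = ((-3 + y) + y)*(y - 1) = (-3 + 2*y)*(-1 + y) = (-1 + y)*(-3 + 2*y))
o/r(-7) = -9626/(3 - 5*(-7) + 2*(-7)²) = -9626/(3 + 35 + 2*49) = -9626/(3 + 35 + 98) = -9626/136 = -9626*1/136 = -4813/68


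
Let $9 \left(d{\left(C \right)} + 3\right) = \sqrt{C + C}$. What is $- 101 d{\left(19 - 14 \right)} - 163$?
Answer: $140 - \frac{101 \sqrt{10}}{9} \approx 104.51$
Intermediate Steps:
$d{\left(C \right)} = -3 + \frac{\sqrt{2} \sqrt{C}}{9}$ ($d{\left(C \right)} = -3 + \frac{\sqrt{C + C}}{9} = -3 + \frac{\sqrt{2 C}}{9} = -3 + \frac{\sqrt{2} \sqrt{C}}{9}$)
$- 101 d{\left(19 - 14 \right)} - 163 = - 101 \left(-3 + \frac{\sqrt{2} \sqrt{19 - 14}}{9}\right) - 163 = - 101 \left(-3 + \frac{\sqrt{2} \sqrt{5}}{9}\right) - 163 = - 101 \left(-3 + \frac{\sqrt{10}}{9}\right) - 163 = \left(303 - \frac{101 \sqrt{10}}{9}\right) - 163 = 140 - \frac{101 \sqrt{10}}{9}$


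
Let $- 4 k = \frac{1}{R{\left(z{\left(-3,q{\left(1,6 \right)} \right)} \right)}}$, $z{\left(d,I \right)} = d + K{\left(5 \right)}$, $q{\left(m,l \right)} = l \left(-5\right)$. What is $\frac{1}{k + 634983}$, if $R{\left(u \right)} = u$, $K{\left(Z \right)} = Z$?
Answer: $\frac{8}{5079863} \approx 1.5748 \cdot 10^{-6}$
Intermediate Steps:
$q{\left(m,l \right)} = - 5 l$
$z{\left(d,I \right)} = 5 + d$ ($z{\left(d,I \right)} = d + 5 = 5 + d$)
$k = - \frac{1}{8}$ ($k = - \frac{1}{4 \left(5 - 3\right)} = - \frac{1}{4 \cdot 2} = \left(- \frac{1}{4}\right) \frac{1}{2} = - \frac{1}{8} \approx -0.125$)
$\frac{1}{k + 634983} = \frac{1}{- \frac{1}{8} + 634983} = \frac{1}{\frac{5079863}{8}} = \frac{8}{5079863}$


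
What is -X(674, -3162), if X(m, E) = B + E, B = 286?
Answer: 2876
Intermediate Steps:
X(m, E) = 286 + E
-X(674, -3162) = -(286 - 3162) = -1*(-2876) = 2876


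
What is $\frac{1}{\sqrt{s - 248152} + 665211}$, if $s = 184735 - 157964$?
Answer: $\frac{665211}{442505895902} - \frac{i \sqrt{221381}}{442505895902} \approx 1.5033 \cdot 10^{-6} - 1.0633 \cdot 10^{-9} i$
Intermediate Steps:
$s = 26771$ ($s = 184735 - 157964 = 26771$)
$\frac{1}{\sqrt{s - 248152} + 665211} = \frac{1}{\sqrt{26771 - 248152} + 665211} = \frac{1}{\sqrt{-221381} + 665211} = \frac{1}{i \sqrt{221381} + 665211} = \frac{1}{665211 + i \sqrt{221381}}$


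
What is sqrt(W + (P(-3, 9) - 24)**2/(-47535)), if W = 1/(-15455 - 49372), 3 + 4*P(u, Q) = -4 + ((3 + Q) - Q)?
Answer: I*sqrt(25709723058)/1397529 ≈ 0.11473*I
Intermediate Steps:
P(u, Q) = -1 (P(u, Q) = -3/4 + (-4 + ((3 + Q) - Q))/4 = -3/4 + (-4 + 3)/4 = -3/4 + (1/4)*(-1) = -3/4 - 1/4 = -1)
W = -1/64827 (W = 1/(-64827) = -1/64827 ≈ -1.5426e-5)
sqrt(W + (P(-3, 9) - 24)**2/(-47535)) = sqrt(-1/64827 + (-1 - 24)**2/(-47535)) = sqrt(-1/64827 + (-25)**2*(-1/47535)) = sqrt(-1/64827 + 625*(-1/47535)) = sqrt(-1/64827 - 125/9507) = sqrt(-2704294/205436763) = I*sqrt(25709723058)/1397529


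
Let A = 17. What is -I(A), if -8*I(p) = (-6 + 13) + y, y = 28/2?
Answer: 21/8 ≈ 2.6250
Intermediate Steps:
y = 14 (y = 28*(1/2) = 14)
I(p) = -21/8 (I(p) = -((-6 + 13) + 14)/8 = -(7 + 14)/8 = -1/8*21 = -21/8)
-I(A) = -1*(-21/8) = 21/8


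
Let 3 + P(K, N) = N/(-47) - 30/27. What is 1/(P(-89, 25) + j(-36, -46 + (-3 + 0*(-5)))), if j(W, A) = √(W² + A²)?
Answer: 830772/657643217 + 178929*√3697/657643217 ≈ 0.017806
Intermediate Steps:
P(K, N) = -37/9 - N/47 (P(K, N) = -3 + (N/(-47) - 30/27) = -3 + (N*(-1/47) - 30*1/27) = -3 + (-N/47 - 10/9) = -3 + (-10/9 - N/47) = -37/9 - N/47)
j(W, A) = √(A² + W²)
1/(P(-89, 25) + j(-36, -46 + (-3 + 0*(-5)))) = 1/((-37/9 - 1/47*25) + √((-46 + (-3 + 0*(-5)))² + (-36)²)) = 1/((-37/9 - 25/47) + √((-46 + (-3 + 0))² + 1296)) = 1/(-1964/423 + √((-46 - 3)² + 1296)) = 1/(-1964/423 + √((-49)² + 1296)) = 1/(-1964/423 + √(2401 + 1296)) = 1/(-1964/423 + √3697)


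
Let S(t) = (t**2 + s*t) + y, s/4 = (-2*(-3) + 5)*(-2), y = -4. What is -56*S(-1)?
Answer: -4760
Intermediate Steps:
s = -88 (s = 4*((-2*(-3) + 5)*(-2)) = 4*((6 + 5)*(-2)) = 4*(11*(-2)) = 4*(-22) = -88)
S(t) = -4 + t**2 - 88*t (S(t) = (t**2 - 88*t) - 4 = -4 + t**2 - 88*t)
-56*S(-1) = -56*(-4 + (-1)**2 - 88*(-1)) = -56*(-4 + 1 + 88) = -56*85 = -4760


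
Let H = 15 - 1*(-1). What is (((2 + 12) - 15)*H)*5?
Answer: -80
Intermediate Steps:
H = 16 (H = 15 + 1 = 16)
(((2 + 12) - 15)*H)*5 = (((2 + 12) - 15)*16)*5 = ((14 - 15)*16)*5 = -1*16*5 = -16*5 = -80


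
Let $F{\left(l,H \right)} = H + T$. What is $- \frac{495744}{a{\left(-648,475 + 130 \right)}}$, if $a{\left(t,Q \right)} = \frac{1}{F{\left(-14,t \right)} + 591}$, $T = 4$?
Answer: $26274432$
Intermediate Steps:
$F{\left(l,H \right)} = 4 + H$ ($F{\left(l,H \right)} = H + 4 = 4 + H$)
$a{\left(t,Q \right)} = \frac{1}{595 + t}$ ($a{\left(t,Q \right)} = \frac{1}{\left(4 + t\right) + 591} = \frac{1}{595 + t}$)
$- \frac{495744}{a{\left(-648,475 + 130 \right)}} = - \frac{495744}{\frac{1}{595 - 648}} = - \frac{495744}{\frac{1}{-53}} = - \frac{495744}{- \frac{1}{53}} = \left(-495744\right) \left(-53\right) = 26274432$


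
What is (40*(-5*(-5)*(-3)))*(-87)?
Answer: 261000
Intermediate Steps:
(40*(-5*(-5)*(-3)))*(-87) = (40*(25*(-3)))*(-87) = (40*(-75))*(-87) = -3000*(-87) = 261000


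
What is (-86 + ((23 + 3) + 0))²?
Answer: 3600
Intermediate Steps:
(-86 + ((23 + 3) + 0))² = (-86 + (26 + 0))² = (-86 + 26)² = (-60)² = 3600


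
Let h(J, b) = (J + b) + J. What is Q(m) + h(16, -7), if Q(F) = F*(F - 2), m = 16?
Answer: 249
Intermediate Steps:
h(J, b) = b + 2*J
Q(F) = F*(-2 + F)
Q(m) + h(16, -7) = 16*(-2 + 16) + (-7 + 2*16) = 16*14 + (-7 + 32) = 224 + 25 = 249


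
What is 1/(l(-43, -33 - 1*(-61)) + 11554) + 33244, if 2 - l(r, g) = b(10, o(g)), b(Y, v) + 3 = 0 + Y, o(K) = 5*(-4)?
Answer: 383934957/11549 ≈ 33244.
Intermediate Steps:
o(K) = -20
b(Y, v) = -3 + Y (b(Y, v) = -3 + (0 + Y) = -3 + Y)
l(r, g) = -5 (l(r, g) = 2 - (-3 + 10) = 2 - 1*7 = 2 - 7 = -5)
1/(l(-43, -33 - 1*(-61)) + 11554) + 33244 = 1/(-5 + 11554) + 33244 = 1/11549 + 33244 = 383934957/11549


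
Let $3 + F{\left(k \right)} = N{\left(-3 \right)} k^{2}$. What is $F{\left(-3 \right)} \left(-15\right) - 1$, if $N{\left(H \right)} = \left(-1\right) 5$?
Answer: $719$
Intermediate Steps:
$N{\left(H \right)} = -5$
$F{\left(k \right)} = -3 - 5 k^{2}$
$F{\left(-3 \right)} \left(-15\right) - 1 = \left(-3 - 5 \left(-3\right)^{2}\right) \left(-15\right) - 1 = \left(-3 - 45\right) \left(-15\right) - 1 = \left(-48\right) \left(-15\right) - 1 = 720 - 1 = 719$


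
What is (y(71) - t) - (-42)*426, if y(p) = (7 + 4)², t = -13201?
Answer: 31214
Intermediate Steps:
y(p) = 121 (y(p) = 11² = 121)
(y(71) - t) - (-42)*426 = (121 - 1*(-13201)) - (-42)*426 = (121 + 13201) - 1*(-17892) = 13322 + 17892 = 31214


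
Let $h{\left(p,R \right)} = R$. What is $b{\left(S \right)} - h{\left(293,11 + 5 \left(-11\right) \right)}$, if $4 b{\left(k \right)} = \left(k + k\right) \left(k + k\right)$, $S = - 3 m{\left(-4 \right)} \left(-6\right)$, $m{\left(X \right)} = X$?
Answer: $5228$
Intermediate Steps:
$S = -72$ ($S = \left(-3\right) \left(-4\right) \left(-6\right) = 12 \left(-6\right) = -72$)
$b{\left(k \right)} = k^{2}$ ($b{\left(k \right)} = \frac{\left(k + k\right) \left(k + k\right)}{4} = \frac{2 k 2 k}{4} = \frac{4 k^{2}}{4} = k^{2}$)
$b{\left(S \right)} - h{\left(293,11 + 5 \left(-11\right) \right)} = \left(-72\right)^{2} - \left(11 + 5 \left(-11\right)\right) = 5184 - \left(11 - 55\right) = 5184 - -44 = 5184 + 44 = 5228$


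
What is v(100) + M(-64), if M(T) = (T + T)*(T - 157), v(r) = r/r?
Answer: 28289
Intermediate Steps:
v(r) = 1
M(T) = 2*T*(-157 + T) (M(T) = (2*T)*(-157 + T) = 2*T*(-157 + T))
v(100) + M(-64) = 1 + 2*(-64)*(-157 - 64) = 1 + 2*(-64)*(-221) = 1 + 28288 = 28289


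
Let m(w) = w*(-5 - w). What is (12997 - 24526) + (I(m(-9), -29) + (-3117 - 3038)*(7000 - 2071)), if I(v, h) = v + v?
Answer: -30349596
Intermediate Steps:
I(v, h) = 2*v
(12997 - 24526) + (I(m(-9), -29) + (-3117 - 3038)*(7000 - 2071)) = (12997 - 24526) + (2*(-1*(-9)*(5 - 9)) + (-3117 - 3038)*(7000 - 2071)) = -11529 + (2*(-1*(-9)*(-4)) - 6155*4929) = -11529 + (2*(-36) - 30337995) = -11529 + (-72 - 30337995) = -11529 - 30338067 = -30349596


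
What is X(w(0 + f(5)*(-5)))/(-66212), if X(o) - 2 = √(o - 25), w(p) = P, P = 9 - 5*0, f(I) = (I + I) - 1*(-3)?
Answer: -1/33106 - I/16553 ≈ -3.0206e-5 - 6.0412e-5*I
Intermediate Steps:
f(I) = 3 + 2*I (f(I) = 2*I + 3 = 3 + 2*I)
P = 9 (P = 9 - 1*0 = 9 + 0 = 9)
w(p) = 9
X(o) = 2 + √(-25 + o) (X(o) = 2 + √(o - 25) = 2 + √(-25 + o))
X(w(0 + f(5)*(-5)))/(-66212) = (2 + √(-25 + 9))/(-66212) = (2 + √(-16))*(-1/66212) = (2 + 4*I)*(-1/66212) = -1/33106 - I/16553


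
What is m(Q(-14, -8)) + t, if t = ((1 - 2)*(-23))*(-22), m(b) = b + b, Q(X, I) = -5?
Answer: -516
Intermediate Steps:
m(b) = 2*b
t = -506 (t = -1*(-23)*(-22) = 23*(-22) = -506)
m(Q(-14, -8)) + t = 2*(-5) - 506 = -10 - 506 = -516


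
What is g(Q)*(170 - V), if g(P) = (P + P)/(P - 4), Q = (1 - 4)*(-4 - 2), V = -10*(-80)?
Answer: -1620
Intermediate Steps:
V = 800
Q = 18 (Q = -3*(-6) = 18)
g(P) = 2*P/(-4 + P) (g(P) = (2*P)/(-4 + P) = 2*P/(-4 + P))
g(Q)*(170 - V) = (2*18/(-4 + 18))*(170 - 1*800) = (2*18/14)*(170 - 800) = (2*18*(1/14))*(-630) = (18/7)*(-630) = -1620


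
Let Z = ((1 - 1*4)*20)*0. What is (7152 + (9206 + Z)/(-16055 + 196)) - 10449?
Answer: -52296329/15859 ≈ -3297.6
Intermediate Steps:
Z = 0 (Z = ((1 - 4)*20)*0 = -3*20*0 = -60*0 = 0)
(7152 + (9206 + Z)/(-16055 + 196)) - 10449 = (7152 + (9206 + 0)/(-16055 + 196)) - 10449 = (7152 + 9206/(-15859)) - 10449 = (7152 + 9206*(-1/15859)) - 10449 = (7152 - 9206/15859) - 10449 = 113414362/15859 - 10449 = -52296329/15859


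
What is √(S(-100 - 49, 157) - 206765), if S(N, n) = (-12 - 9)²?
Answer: 2*I*√51581 ≈ 454.23*I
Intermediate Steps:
S(N, n) = 441 (S(N, n) = (-21)² = 441)
√(S(-100 - 49, 157) - 206765) = √(441 - 206765) = √(-206324) = 2*I*√51581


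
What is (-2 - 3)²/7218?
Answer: 25/7218 ≈ 0.0034636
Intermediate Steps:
(-2 - 3)²/7218 = (-5)²*(1/7218) = 25*(1/7218) = 25/7218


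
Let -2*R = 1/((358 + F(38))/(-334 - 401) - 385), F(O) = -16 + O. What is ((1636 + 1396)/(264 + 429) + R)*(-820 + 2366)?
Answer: 265722471995/39273003 ≈ 6766.0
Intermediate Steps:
R = 147/113342 (R = -1/(2*((358 + (-16 + 38))/(-334 - 401) - 385)) = -1/(2*((358 + 22)/(-735) - 385)) = -1/(2*(380*(-1/735) - 385)) = -1/(2*(-76/147 - 385)) = -1/(2*(-56671/147)) = -½*(-147/56671) = 147/113342 ≈ 0.0012970)
((1636 + 1396)/(264 + 429) + R)*(-820 + 2366) = ((1636 + 1396)/(264 + 429) + 147/113342)*(-820 + 2366) = (3032/693 + 147/113342)*1546 = (343754815/78546006)*1546 = 265722471995/39273003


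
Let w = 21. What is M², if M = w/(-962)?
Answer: 441/925444 ≈ 0.00047653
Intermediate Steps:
M = -21/962 (M = 21/(-962) = 21*(-1/962) = -21/962 ≈ -0.021830)
M² = (-21/962)² = 441/925444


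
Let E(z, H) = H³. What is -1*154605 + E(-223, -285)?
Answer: -23303730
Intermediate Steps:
-1*154605 + E(-223, -285) = -1*154605 + (-285)³ = -154605 - 23149125 = -23303730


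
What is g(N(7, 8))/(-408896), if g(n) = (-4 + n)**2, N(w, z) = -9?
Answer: -169/408896 ≈ -0.00041331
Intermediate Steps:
g(N(7, 8))/(-408896) = (-4 - 9)**2/(-408896) = (-13)**2*(-1/408896) = 169*(-1/408896) = -169/408896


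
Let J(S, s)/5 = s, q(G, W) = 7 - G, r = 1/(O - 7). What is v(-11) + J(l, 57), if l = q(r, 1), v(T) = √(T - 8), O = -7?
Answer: 285 + I*√19 ≈ 285.0 + 4.3589*I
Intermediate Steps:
r = -1/14 (r = 1/(-7 - 7) = 1/(-14) = -1/14 ≈ -0.071429)
v(T) = √(-8 + T)
l = 99/14 (l = 7 - 1*(-1/14) = 7 + 1/14 = 99/14 ≈ 7.0714)
J(S, s) = 5*s
v(-11) + J(l, 57) = √(-8 - 11) + 5*57 = √(-19) + 285 = I*√19 + 285 = 285 + I*√19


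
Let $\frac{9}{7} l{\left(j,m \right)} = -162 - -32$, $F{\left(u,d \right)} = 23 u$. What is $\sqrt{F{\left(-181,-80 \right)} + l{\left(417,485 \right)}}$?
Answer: $\frac{i \sqrt{38377}}{3} \approx 65.3 i$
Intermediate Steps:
$l{\left(j,m \right)} = - \frac{910}{9}$ ($l{\left(j,m \right)} = \frac{7 \left(-162 - -32\right)}{9} = \frac{7 \left(-162 + 32\right)}{9} = \frac{7}{9} \left(-130\right) = - \frac{910}{9}$)
$\sqrt{F{\left(-181,-80 \right)} + l{\left(417,485 \right)}} = \sqrt{23 \left(-181\right) - \frac{910}{9}} = \sqrt{-4163 - \frac{910}{9}} = \sqrt{- \frac{38377}{9}} = \frac{i \sqrt{38377}}{3}$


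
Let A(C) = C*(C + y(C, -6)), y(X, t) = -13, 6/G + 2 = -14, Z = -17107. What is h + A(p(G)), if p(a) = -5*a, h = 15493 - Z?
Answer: 2085065/64 ≈ 32579.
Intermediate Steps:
G = -3/8 (G = 6/(-2 - 14) = 6/(-16) = 6*(-1/16) = -3/8 ≈ -0.37500)
h = 32600 (h = 15493 - 1*(-17107) = 15493 + 17107 = 32600)
A(C) = C*(-13 + C) (A(C) = C*(C - 13) = C*(-13 + C))
h + A(p(G)) = 32600 + (-5*(-3/8))*(-13 - 5*(-3/8)) = 32600 + 15*(-13 + 15/8)/8 = 32600 + (15/8)*(-89/8) = 32600 - 1335/64 = 2085065/64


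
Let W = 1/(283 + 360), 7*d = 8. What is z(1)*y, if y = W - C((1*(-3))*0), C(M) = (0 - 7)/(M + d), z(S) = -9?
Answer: -283635/5144 ≈ -55.139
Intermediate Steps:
d = 8/7 (d = (1/7)*8 = 8/7 ≈ 1.1429)
W = 1/643 ≈ 0.0015552
C(M) = -7/(8/7 + M) (C(M) = (0 - 7)/(M + 8/7) = -7/(8/7 + M))
y = 31515/5144 (y = 1/643 - (-49)/(8 + 7*((1*(-3))*0)) = 1/643 - (-49)/(8 + 7*(-3*0)) = 1/643 - (-49)/(8 + 7*0) = 1/643 - (-49)/(8 + 0) = 1/643 - (-49)/8 = 1/643 - 1*(-49/8) = 1/643 + 49/8 = 31515/5144 ≈ 6.1266)
z(1)*y = -9*31515/5144 = -283635/5144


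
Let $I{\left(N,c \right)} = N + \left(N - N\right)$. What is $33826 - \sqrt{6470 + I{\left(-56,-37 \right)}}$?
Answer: $33826 - \sqrt{6414} \approx 33746.0$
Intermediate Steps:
$I{\left(N,c \right)} = N$ ($I{\left(N,c \right)} = N + 0 = N$)
$33826 - \sqrt{6470 + I{\left(-56,-37 \right)}} = 33826 - \sqrt{6470 - 56} = 33826 - \sqrt{6414}$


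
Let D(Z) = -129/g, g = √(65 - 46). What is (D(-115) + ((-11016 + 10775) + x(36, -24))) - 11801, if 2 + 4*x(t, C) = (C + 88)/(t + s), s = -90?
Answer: -650311/54 - 129*√19/19 ≈ -12072.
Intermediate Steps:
g = √19 ≈ 4.3589
x(t, C) = -½ + (88 + C)/(4*(-90 + t)) (x(t, C) = -½ + ((C + 88)/(t - 90))/4 = -½ + ((88 + C)/(-90 + t))/4 = -½ + (88 + C)/(4*(-90 + t)))
D(Z) = -129*√19/19
(D(-115) + ((-11016 + 10775) + x(36, -24))) - 11801 = (-129*√19/19 + ((-11016 + 10775) + (268 - 24 - 2*36)/(4*(-90 + 36)))) - 11801 = (-129*√19/19 + (-241 + (¼)*(268 - 24 - 72)/(-54))) - 11801 = (-129*√19/19 + (-241 + (¼)*(-1/54)*172)) - 11801 = (-129*√19/19 + (-241 - 43/54)) - 11801 = (-129*√19/19 - 13057/54) - 11801 = (-13057/54 - 129*√19/19) - 11801 = -650311/54 - 129*√19/19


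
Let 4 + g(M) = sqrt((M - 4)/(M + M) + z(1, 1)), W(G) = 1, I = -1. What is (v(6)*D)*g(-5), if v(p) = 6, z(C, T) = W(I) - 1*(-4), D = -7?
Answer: 168 - 21*sqrt(590)/5 ≈ 65.982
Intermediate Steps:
z(C, T) = 5 (z(C, T) = 1 - 1*(-4) = 1 + 4 = 5)
g(M) = -4 + sqrt(5 + (-4 + M)/(2*M)) (g(M) = -4 + sqrt((M - 4)/(M + M) + 5) = -4 + sqrt((-4 + M)/((2*M)) + 5) = -4 + sqrt((-4 + M)*(1/(2*M)) + 5) = -4 + sqrt((-4 + M)/(2*M) + 5) = -4 + sqrt(5 + (-4 + M)/(2*M)))
(v(6)*D)*g(-5) = (6*(-7))*(-4 + sqrt(22 - 8/(-5))/2) = -42*(-4 + sqrt(22 - 8*(-1/5))/2) = -42*(-4 + sqrt(22 + 8/5)/2) = -42*(-4 + sqrt(118/5)/2) = -42*(-4 + (sqrt(590)/5)/2) = -42*(-4 + sqrt(590)/10) = 168 - 21*sqrt(590)/5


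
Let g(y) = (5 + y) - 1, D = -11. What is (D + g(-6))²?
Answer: 169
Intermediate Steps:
g(y) = 4 + y
(D + g(-6))² = (-11 + (4 - 6))² = (-11 - 2)² = (-13)² = 169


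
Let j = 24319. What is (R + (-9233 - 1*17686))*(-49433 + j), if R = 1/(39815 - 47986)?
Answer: 5523953637100/8171 ≈ 6.7604e+8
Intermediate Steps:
R = -1/8171 (R = 1/(-8171) = -1/8171 ≈ -0.00012238)
(R + (-9233 - 1*17686))*(-49433 + j) = (-1/8171 + (-9233 - 1*17686))*(-49433 + 24319) = (-1/8171 + (-9233 - 17686))*(-25114) = (-1/8171 - 26919)*(-25114) = -219955150/8171*(-25114) = 5523953637100/8171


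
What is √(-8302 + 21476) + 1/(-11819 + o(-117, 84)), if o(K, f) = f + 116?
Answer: -1/11619 + √13174 ≈ 114.78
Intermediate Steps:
o(K, f) = 116 + f
√(-8302 + 21476) + 1/(-11819 + o(-117, 84)) = √(-8302 + 21476) + 1/(-11819 + (116 + 84)) = √13174 + 1/(-11819 + 200) = √13174 + 1/(-11619) = √13174 - 1/11619 = -1/11619 + √13174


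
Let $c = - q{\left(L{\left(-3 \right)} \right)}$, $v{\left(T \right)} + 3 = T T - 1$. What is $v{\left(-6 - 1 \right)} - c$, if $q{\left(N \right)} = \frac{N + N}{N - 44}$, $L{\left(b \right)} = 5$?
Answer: $\frac{1745}{39} \approx 44.744$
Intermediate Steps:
$v{\left(T \right)} = -4 + T^{2}$ ($v{\left(T \right)} = -3 + \left(T T - 1\right) = -3 + \left(T^{2} - 1\right) = -3 + \left(-1 + T^{2}\right) = -4 + T^{2}$)
$q{\left(N \right)} = \frac{2 N}{-44 + N}$
$c = \frac{10}{39}$ ($c = - \frac{2 \cdot 5}{-44 + 5} = - \frac{2 \cdot 5}{-39} = - \frac{2 \cdot 5 \left(-1\right)}{39} = \left(-1\right) \left(- \frac{10}{39}\right) = \frac{10}{39} \approx 0.25641$)
$v{\left(-6 - 1 \right)} - c = \left(-4 + \left(-6 - 1\right)^{2}\right) - \frac{10}{39} = \left(-4 + \left(-7\right)^{2}\right) - \frac{10}{39} = \left(-4 + 49\right) - \frac{10}{39} = 45 - \frac{10}{39} = \frac{1745}{39}$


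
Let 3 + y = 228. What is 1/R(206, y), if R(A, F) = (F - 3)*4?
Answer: 1/888 ≈ 0.0011261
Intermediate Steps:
y = 225 (y = -3 + 228 = 225)
R(A, F) = -12 + 4*F (R(A, F) = (-3 + F)*4 = -12 + 4*F)
1/R(206, y) = 1/(-12 + 4*225) = 1/(-12 + 900) = 1/888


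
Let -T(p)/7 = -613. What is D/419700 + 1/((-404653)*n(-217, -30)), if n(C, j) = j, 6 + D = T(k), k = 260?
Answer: 346790419/33966572820 ≈ 0.010210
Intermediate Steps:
T(p) = 4291 (T(p) = -7*(-613) = 4291)
D = 4285 (D = -6 + 4291 = 4285)
D/419700 + 1/((-404653)*n(-217, -30)) = 4285/419700 + 1/(-404653*(-30)) = 4285*(1/419700) - 1/404653*(-1/30) = 857/83940 + 1/12139590 = 346790419/33966572820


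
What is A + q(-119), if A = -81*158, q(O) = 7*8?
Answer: -12742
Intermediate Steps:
q(O) = 56
A = -12798
A + q(-119) = -12798 + 56 = -12742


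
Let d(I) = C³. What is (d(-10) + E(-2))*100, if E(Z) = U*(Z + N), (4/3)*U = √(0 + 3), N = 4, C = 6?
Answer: 21600 + 150*√3 ≈ 21860.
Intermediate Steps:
U = 3*√3/4 (U = 3*√(0 + 3)/4 = 3*√3/4 ≈ 1.2990)
E(Z) = 3*√3*(4 + Z)/4 (E(Z) = (3*√3/4)*(Z + 4) = (3*√3/4)*(4 + Z) = 3*√3*(4 + Z)/4)
d(I) = 216 (d(I) = 6³ = 216)
(d(-10) + E(-2))*100 = (216 + 3*√3*(4 - 2)/4)*100 = (216 + (¾)*√3*2)*100 = (216 + 3*√3/2)*100 = 21600 + 150*√3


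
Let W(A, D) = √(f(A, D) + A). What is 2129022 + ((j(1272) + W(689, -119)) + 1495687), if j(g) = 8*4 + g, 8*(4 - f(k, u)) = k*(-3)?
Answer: 3626013 + √15222/4 ≈ 3.6260e+6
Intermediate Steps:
f(k, u) = 4 + 3*k/8 (f(k, u) = 4 - k*(-3)/8 = 4 - (-3)*k/8 = 4 + 3*k/8)
j(g) = 32 + g
W(A, D) = √(4 + 11*A/8) (W(A, D) = √((4 + 3*A/8) + A) = √(4 + 11*A/8))
2129022 + ((j(1272) + W(689, -119)) + 1495687) = 2129022 + (((32 + 1272) + √(64 + 22*689)/4) + 1495687) = 2129022 + ((1304 + √(64 + 15158)/4) + 1495687) = 2129022 + ((1304 + √15222/4) + 1495687) = 2129022 + (1496991 + √15222/4) = 3626013 + √15222/4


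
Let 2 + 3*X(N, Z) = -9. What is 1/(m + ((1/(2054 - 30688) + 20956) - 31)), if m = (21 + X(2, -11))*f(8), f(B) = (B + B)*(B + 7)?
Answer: 28634/718283889 ≈ 3.9864e-5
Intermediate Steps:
f(B) = 2*B*(7 + B) (f(B) = (2*B)*(7 + B) = 2*B*(7 + B))
X(N, Z) = -11/3 (X(N, Z) = -2/3 + (1/3)*(-9) = -2/3 - 3 = -11/3)
m = 4160 (m = (21 - 11/3)*(2*8*(7 + 8)) = 52*(2*8*15)/3 = (52/3)*240 = 4160)
1/(m + ((1/(2054 - 30688) + 20956) - 31)) = 1/(4160 + ((1/(2054 - 30688) + 20956) - 31)) = 1/(4160 + ((1/(-28634) + 20956) - 31)) = 1/(4160 + ((-1/28634 + 20956) - 31)) = 1/(4160 + (600054103/28634 - 31)) = 1/(4160 + 599166449/28634) = 1/(718283889/28634) = 28634/718283889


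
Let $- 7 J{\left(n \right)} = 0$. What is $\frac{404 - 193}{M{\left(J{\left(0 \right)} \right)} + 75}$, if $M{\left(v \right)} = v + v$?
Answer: $\frac{211}{75} \approx 2.8133$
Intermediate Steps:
$J{\left(n \right)} = 0$ ($J{\left(n \right)} = \left(- \frac{1}{7}\right) 0 = 0$)
$M{\left(v \right)} = 2 v$
$\frac{404 - 193}{M{\left(J{\left(0 \right)} \right)} + 75} = \frac{404 - 193}{2 \cdot 0 + 75} = \frac{211}{0 + 75} = \frac{211}{75}$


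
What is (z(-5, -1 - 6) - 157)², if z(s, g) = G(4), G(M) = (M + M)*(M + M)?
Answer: 8649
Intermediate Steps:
G(M) = 4*M² (G(M) = (2*M)*(2*M) = 4*M²)
z(s, g) = 64 (z(s, g) = 4*4² = 4*16 = 64)
(z(-5, -1 - 6) - 157)² = (64 - 157)² = (-93)² = 8649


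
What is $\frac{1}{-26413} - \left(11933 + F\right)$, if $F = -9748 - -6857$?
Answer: $- \frac{238826347}{26413} \approx -9042.0$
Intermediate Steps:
$F = -2891$ ($F = -9748 + 6857 = -2891$)
$\frac{1}{-26413} - \left(11933 + F\right) = \frac{1}{-26413} - 9042 = - \frac{1}{26413} + \left(-11933 + 2891\right) = - \frac{1}{26413} - 9042 = - \frac{238826347}{26413}$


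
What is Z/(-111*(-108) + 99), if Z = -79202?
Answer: -79202/12087 ≈ -6.5527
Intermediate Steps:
Z/(-111*(-108) + 99) = -79202/(-111*(-108) + 99) = -79202/(11988 + 99) = -79202/12087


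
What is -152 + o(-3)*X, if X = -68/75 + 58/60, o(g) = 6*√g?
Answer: -152 + 9*I*√3/25 ≈ -152.0 + 0.62354*I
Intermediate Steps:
X = 3/50 (X = -68*1/75 + 58*(1/60) = -68/75 + 29/30 = 3/50 ≈ 0.060000)
-152 + o(-3)*X = -152 + (6*√(-3))*(3/50) = -152 + (6*(I*√3))*(3/50) = -152 + (6*I*√3)*(3/50) = -152 + 9*I*√3/25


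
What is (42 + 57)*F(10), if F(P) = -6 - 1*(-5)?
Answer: -99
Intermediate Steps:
F(P) = -1 (F(P) = -6 + 5 = -1)
(42 + 57)*F(10) = (42 + 57)*(-1) = 99*(-1) = -99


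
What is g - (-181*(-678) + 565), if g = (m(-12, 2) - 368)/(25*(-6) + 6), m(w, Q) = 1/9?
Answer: -159771457/1296 ≈ -1.2328e+5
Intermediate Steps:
m(w, Q) = 1/9
g = 3311/1296 (g = (1/9 - 368)/(25*(-6) + 6) = -3311/(9*(-150 + 6)) = -3311/9/(-144) = -3311/9*(-1/144) = 3311/1296 ≈ 2.5548)
g - (-181*(-678) + 565) = 3311/1296 - (-181*(-678) + 565) = 3311/1296 - (122718 + 565) = 3311/1296 - 1*123283 = 3311/1296 - 123283 = -159771457/1296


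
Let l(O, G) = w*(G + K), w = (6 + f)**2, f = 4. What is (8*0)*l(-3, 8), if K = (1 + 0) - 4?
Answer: 0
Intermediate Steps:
w = 100 (w = (6 + 4)**2 = 10**2 = 100)
K = -3 (K = 1 - 4 = -3)
l(O, G) = -300 + 100*G (l(O, G) = 100*(G - 3) = 100*(-3 + G) = -300 + 100*G)
(8*0)*l(-3, 8) = (8*0)*(-300 + 100*8) = 0*(-300 + 800) = 0*500 = 0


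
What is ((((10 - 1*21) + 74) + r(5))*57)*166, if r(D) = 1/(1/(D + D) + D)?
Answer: 10165342/17 ≈ 5.9796e+5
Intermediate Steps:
r(D) = 1/(D + 1/(2*D)) (r(D) = 1/(1/(2*D) + D) = 1/(D + 1/(2*D)))
((((10 - 1*21) + 74) + r(5))*57)*166 = ((((10 - 1*21) + 74) + 2*5/(1 + 2*5²))*57)*166 = ((((10 - 21) + 74) + 2*5/(1 + 2*25))*57)*166 = (((-11 + 74) + 2*5/(1 + 50))*57)*166 = ((63 + 2*5/51)*57)*166 = ((63 + 2*5*(1/51))*57)*166 = ((63 + 10/51)*57)*166 = ((3223/51)*57)*166 = (61237/17)*166 = 10165342/17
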